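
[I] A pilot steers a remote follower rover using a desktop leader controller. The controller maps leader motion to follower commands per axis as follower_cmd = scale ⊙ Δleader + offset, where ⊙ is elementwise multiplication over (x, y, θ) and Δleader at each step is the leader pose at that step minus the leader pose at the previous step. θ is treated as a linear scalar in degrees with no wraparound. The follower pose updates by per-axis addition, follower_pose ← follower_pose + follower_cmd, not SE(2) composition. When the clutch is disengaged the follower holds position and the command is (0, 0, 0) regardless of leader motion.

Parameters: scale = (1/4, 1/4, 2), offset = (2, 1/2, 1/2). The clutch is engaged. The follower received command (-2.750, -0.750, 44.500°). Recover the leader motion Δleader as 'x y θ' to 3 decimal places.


axis x: (-2.750 − 2) / (1/4) = -19.000
axis y: (-0.750 − 1/2) / (1/4) = -5.000
axis θ: (44.500 − 1/2) / (2) = 22.000

-19.000 -5.000 22.000


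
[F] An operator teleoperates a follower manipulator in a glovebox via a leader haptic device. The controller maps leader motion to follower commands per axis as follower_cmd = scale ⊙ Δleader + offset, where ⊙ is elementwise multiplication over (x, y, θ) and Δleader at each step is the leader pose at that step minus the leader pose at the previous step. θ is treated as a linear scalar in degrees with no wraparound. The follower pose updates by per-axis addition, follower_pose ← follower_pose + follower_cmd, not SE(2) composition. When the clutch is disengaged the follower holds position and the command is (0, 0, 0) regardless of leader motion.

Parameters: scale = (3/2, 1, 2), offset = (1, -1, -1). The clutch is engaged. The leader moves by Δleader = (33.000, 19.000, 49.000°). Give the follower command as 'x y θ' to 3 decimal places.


axis x: 3/2·33.000 + 1 = 50.500
axis y: 1·19.000 + -1 = 18.000
axis θ: 2·49.000 + -1 = 97.000

50.500 18.000 97.000


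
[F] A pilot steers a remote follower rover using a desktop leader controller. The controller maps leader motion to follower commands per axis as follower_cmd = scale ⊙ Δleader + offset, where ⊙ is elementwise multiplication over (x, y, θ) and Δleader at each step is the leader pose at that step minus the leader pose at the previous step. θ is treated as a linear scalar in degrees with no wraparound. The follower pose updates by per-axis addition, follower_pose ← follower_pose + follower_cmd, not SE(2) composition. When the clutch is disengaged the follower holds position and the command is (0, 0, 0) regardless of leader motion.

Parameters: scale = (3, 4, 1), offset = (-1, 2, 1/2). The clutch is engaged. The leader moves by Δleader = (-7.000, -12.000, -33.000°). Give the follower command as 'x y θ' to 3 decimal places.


-22.000 -46.000 -32.500

axis x: 3·-7.000 + -1 = -22.000
axis y: 4·-12.000 + 2 = -46.000
axis θ: 1·-33.000 + 1/2 = -32.500


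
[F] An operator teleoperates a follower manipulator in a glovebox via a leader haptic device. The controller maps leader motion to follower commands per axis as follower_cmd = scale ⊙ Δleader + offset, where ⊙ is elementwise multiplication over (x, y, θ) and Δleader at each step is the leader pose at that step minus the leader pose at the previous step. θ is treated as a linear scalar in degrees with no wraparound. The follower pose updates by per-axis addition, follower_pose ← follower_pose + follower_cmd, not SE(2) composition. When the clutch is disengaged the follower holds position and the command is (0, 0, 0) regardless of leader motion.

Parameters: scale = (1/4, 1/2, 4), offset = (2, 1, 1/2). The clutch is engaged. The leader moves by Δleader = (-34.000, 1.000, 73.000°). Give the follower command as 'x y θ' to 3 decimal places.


-6.500 1.500 292.500

axis x: 1/4·-34.000 + 2 = -6.500
axis y: 1/2·1.000 + 1 = 1.500
axis θ: 4·73.000 + 1/2 = 292.500


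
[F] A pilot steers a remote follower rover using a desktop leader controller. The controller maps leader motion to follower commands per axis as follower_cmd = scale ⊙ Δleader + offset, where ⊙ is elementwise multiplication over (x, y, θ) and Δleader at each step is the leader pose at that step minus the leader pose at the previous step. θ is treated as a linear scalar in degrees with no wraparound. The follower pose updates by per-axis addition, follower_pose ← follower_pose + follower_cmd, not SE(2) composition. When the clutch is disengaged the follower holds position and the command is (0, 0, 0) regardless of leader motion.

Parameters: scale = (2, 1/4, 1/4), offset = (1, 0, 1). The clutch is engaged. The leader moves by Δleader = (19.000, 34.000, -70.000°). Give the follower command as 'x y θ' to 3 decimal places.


39.000 8.500 -16.500

axis x: 2·19.000 + 1 = 39.000
axis y: 1/4·34.000 + 0 = 8.500
axis θ: 1/4·-70.000 + 1 = -16.500


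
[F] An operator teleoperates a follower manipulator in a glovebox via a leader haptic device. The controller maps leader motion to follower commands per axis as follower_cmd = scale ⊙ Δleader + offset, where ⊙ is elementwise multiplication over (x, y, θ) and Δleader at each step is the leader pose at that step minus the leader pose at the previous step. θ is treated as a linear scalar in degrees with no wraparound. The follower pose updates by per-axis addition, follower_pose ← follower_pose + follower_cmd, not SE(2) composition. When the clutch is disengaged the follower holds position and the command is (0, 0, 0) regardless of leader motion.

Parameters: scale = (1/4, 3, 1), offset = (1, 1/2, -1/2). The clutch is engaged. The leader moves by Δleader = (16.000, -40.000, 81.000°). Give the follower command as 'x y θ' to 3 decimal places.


axis x: 1/4·16.000 + 1 = 5.000
axis y: 3·-40.000 + 1/2 = -119.500
axis θ: 1·81.000 + -1/2 = 80.500

5.000 -119.500 80.500


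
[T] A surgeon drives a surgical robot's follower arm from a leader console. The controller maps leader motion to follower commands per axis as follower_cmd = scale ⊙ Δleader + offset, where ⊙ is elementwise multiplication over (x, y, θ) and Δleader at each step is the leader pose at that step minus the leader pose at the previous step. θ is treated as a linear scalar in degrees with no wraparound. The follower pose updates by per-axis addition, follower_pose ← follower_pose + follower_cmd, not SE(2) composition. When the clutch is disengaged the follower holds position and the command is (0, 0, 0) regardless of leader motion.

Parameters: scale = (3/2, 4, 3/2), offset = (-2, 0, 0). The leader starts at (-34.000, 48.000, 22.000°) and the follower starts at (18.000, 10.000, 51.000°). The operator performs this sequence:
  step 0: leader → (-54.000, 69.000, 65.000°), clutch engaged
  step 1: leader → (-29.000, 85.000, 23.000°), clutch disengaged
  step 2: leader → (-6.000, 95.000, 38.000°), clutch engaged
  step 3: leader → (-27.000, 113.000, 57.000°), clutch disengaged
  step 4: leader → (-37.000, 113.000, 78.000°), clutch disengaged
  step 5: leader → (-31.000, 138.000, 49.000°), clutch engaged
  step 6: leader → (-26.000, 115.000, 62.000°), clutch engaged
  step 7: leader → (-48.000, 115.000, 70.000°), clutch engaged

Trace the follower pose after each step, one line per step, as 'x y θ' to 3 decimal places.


step 0: Δleader=(-20.000, 21.000, 43.000°), engaged; cmd=(-32.000, 84.000, 64.500°) → follower=(-14.000, 94.000, 115.500°)
step 1: Δleader=(25.000, 16.000, -42.000°), disengaged; cmd=(0,0,0) → follower holds at (-14.000, 94.000, 115.500°)
step 2: Δleader=(23.000, 10.000, 15.000°), engaged; cmd=(32.500, 40.000, 22.500°) → follower=(18.500, 134.000, 138.000°)
step 3: Δleader=(-21.000, 18.000, 19.000°), disengaged; cmd=(0,0,0) → follower holds at (18.500, 134.000, 138.000°)
step 4: Δleader=(-10.000, 0.000, 21.000°), disengaged; cmd=(0,0,0) → follower holds at (18.500, 134.000, 138.000°)
step 5: Δleader=(6.000, 25.000, -29.000°), engaged; cmd=(7.000, 100.000, -43.500°) → follower=(25.500, 234.000, 94.500°)
step 6: Δleader=(5.000, -23.000, 13.000°), engaged; cmd=(5.500, -92.000, 19.500°) → follower=(31.000, 142.000, 114.000°)
step 7: Δleader=(-22.000, 0.000, 8.000°), engaged; cmd=(-35.000, 0.000, 12.000°) → follower=(-4.000, 142.000, 126.000°)

-14.000 94.000 115.500
-14.000 94.000 115.500
18.500 134.000 138.000
18.500 134.000 138.000
18.500 134.000 138.000
25.500 234.000 94.500
31.000 142.000 114.000
-4.000 142.000 126.000


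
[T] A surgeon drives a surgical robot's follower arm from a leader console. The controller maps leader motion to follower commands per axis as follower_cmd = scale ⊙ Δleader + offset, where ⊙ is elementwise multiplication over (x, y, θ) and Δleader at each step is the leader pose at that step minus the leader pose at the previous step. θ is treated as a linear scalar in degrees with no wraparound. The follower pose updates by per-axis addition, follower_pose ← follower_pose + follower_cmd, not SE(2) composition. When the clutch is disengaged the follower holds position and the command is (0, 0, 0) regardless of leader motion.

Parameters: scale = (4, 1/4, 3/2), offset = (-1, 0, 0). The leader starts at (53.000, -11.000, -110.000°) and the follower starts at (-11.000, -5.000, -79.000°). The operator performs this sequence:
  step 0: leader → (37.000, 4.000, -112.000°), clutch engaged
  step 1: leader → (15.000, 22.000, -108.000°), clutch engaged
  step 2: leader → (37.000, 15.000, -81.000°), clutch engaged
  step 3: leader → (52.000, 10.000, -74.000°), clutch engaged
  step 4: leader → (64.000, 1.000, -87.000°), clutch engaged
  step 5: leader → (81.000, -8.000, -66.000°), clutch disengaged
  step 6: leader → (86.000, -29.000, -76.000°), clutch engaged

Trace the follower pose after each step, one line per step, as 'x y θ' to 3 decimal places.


step 0: Δleader=(-16.000, 15.000, -2.000°), engaged; cmd=(-65.000, 3.750, -3.000°) → follower=(-76.000, -1.250, -82.000°)
step 1: Δleader=(-22.000, 18.000, 4.000°), engaged; cmd=(-89.000, 4.500, 6.000°) → follower=(-165.000, 3.250, -76.000°)
step 2: Δleader=(22.000, -7.000, 27.000°), engaged; cmd=(87.000, -1.750, 40.500°) → follower=(-78.000, 1.500, -35.500°)
step 3: Δleader=(15.000, -5.000, 7.000°), engaged; cmd=(59.000, -1.250, 10.500°) → follower=(-19.000, 0.250, -25.000°)
step 4: Δleader=(12.000, -9.000, -13.000°), engaged; cmd=(47.000, -2.250, -19.500°) → follower=(28.000, -2.000, -44.500°)
step 5: Δleader=(17.000, -9.000, 21.000°), disengaged; cmd=(0,0,0) → follower holds at (28.000, -2.000, -44.500°)
step 6: Δleader=(5.000, -21.000, -10.000°), engaged; cmd=(19.000, -5.250, -15.000°) → follower=(47.000, -7.250, -59.500°)

-76.000 -1.250 -82.000
-165.000 3.250 -76.000
-78.000 1.500 -35.500
-19.000 0.250 -25.000
28.000 -2.000 -44.500
28.000 -2.000 -44.500
47.000 -7.250 -59.500


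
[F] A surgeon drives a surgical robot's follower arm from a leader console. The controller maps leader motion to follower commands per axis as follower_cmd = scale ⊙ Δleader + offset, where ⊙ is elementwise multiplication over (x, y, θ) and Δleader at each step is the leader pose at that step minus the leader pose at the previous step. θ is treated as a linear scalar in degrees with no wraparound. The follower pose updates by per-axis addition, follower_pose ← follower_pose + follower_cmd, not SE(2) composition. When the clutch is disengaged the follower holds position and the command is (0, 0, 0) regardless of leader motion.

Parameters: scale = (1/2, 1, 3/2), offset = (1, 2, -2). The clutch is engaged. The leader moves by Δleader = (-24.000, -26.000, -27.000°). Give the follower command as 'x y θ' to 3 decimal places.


-11.000 -24.000 -42.500

axis x: 1/2·-24.000 + 1 = -11.000
axis y: 1·-26.000 + 2 = -24.000
axis θ: 3/2·-27.000 + -2 = -42.500


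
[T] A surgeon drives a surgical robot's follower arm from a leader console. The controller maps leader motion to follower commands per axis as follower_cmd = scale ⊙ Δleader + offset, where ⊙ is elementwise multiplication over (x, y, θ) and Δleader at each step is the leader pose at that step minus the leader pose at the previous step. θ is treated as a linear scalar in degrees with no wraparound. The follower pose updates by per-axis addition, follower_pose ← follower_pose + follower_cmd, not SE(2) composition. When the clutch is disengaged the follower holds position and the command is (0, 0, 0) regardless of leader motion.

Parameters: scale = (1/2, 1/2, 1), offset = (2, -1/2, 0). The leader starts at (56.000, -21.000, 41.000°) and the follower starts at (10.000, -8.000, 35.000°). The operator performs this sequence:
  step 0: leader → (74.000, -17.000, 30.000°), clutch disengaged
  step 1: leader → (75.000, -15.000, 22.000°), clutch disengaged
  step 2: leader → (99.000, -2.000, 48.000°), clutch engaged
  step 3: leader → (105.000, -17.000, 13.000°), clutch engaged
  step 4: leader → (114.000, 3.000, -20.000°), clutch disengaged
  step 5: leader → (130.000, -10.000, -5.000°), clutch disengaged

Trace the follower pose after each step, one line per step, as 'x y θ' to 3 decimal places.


10.000 -8.000 35.000
10.000 -8.000 35.000
24.000 -2.000 61.000
29.000 -10.000 26.000
29.000 -10.000 26.000
29.000 -10.000 26.000

step 0: Δleader=(18.000, 4.000, -11.000°), disengaged; cmd=(0,0,0) → follower holds at (10.000, -8.000, 35.000°)
step 1: Δleader=(1.000, 2.000, -8.000°), disengaged; cmd=(0,0,0) → follower holds at (10.000, -8.000, 35.000°)
step 2: Δleader=(24.000, 13.000, 26.000°), engaged; cmd=(14.000, 6.000, 26.000°) → follower=(24.000, -2.000, 61.000°)
step 3: Δleader=(6.000, -15.000, -35.000°), engaged; cmd=(5.000, -8.000, -35.000°) → follower=(29.000, -10.000, 26.000°)
step 4: Δleader=(9.000, 20.000, -33.000°), disengaged; cmd=(0,0,0) → follower holds at (29.000, -10.000, 26.000°)
step 5: Δleader=(16.000, -13.000, 15.000°), disengaged; cmd=(0,0,0) → follower holds at (29.000, -10.000, 26.000°)


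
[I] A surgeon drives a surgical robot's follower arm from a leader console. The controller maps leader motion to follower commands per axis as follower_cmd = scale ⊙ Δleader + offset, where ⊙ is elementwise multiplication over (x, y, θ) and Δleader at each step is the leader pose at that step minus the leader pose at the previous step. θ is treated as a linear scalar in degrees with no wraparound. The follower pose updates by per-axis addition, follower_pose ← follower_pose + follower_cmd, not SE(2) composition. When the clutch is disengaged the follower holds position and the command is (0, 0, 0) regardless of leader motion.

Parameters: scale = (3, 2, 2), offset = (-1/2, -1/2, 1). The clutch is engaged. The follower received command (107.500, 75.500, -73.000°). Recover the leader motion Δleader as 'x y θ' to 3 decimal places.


36.000 38.000 -37.000

axis x: (107.500 − -1/2) / (3) = 36.000
axis y: (75.500 − -1/2) / (2) = 38.000
axis θ: (-73.000 − 1) / (2) = -37.000


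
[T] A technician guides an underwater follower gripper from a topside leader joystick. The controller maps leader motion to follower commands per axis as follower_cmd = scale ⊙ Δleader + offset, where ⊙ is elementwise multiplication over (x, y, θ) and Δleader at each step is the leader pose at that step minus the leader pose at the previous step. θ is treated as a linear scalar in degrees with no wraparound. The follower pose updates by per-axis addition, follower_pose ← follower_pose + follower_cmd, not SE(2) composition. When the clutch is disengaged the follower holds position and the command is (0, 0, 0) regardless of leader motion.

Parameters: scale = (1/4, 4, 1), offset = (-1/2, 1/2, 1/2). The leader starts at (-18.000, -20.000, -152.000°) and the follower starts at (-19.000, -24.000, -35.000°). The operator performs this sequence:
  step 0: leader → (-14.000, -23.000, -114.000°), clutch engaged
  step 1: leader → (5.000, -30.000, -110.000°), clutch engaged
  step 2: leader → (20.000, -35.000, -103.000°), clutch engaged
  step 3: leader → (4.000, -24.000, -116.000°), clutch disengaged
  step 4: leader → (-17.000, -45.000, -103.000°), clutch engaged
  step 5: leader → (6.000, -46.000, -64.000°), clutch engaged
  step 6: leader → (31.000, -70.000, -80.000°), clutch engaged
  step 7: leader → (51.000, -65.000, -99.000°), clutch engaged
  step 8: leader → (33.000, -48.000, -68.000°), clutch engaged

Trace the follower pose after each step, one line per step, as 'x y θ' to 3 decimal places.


step 0: Δleader=(4.000, -3.000, 38.000°), engaged; cmd=(0.500, -11.500, 38.500°) → follower=(-18.500, -35.500, 3.500°)
step 1: Δleader=(19.000, -7.000, 4.000°), engaged; cmd=(4.250, -27.500, 4.500°) → follower=(-14.250, -63.000, 8.000°)
step 2: Δleader=(15.000, -5.000, 7.000°), engaged; cmd=(3.250, -19.500, 7.500°) → follower=(-11.000, -82.500, 15.500°)
step 3: Δleader=(-16.000, 11.000, -13.000°), disengaged; cmd=(0,0,0) → follower holds at (-11.000, -82.500, 15.500°)
step 4: Δleader=(-21.000, -21.000, 13.000°), engaged; cmd=(-5.750, -83.500, 13.500°) → follower=(-16.750, -166.000, 29.000°)
step 5: Δleader=(23.000, -1.000, 39.000°), engaged; cmd=(5.250, -3.500, 39.500°) → follower=(-11.500, -169.500, 68.500°)
step 6: Δleader=(25.000, -24.000, -16.000°), engaged; cmd=(5.750, -95.500, -15.500°) → follower=(-5.750, -265.000, 53.000°)
step 7: Δleader=(20.000, 5.000, -19.000°), engaged; cmd=(4.500, 20.500, -18.500°) → follower=(-1.250, -244.500, 34.500°)
step 8: Δleader=(-18.000, 17.000, 31.000°), engaged; cmd=(-5.000, 68.500, 31.500°) → follower=(-6.250, -176.000, 66.000°)

-18.500 -35.500 3.500
-14.250 -63.000 8.000
-11.000 -82.500 15.500
-11.000 -82.500 15.500
-16.750 -166.000 29.000
-11.500 -169.500 68.500
-5.750 -265.000 53.000
-1.250 -244.500 34.500
-6.250 -176.000 66.000


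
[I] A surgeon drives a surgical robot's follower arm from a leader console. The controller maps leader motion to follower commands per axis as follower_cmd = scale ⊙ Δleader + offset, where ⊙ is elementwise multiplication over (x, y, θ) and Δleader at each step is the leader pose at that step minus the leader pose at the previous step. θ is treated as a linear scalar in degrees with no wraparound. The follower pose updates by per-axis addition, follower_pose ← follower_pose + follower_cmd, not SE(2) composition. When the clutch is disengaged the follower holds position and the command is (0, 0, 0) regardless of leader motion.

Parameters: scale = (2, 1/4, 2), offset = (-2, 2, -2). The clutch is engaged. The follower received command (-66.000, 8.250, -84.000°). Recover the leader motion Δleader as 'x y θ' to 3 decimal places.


-32.000 25.000 -41.000

axis x: (-66.000 − -2) / (2) = -32.000
axis y: (8.250 − 2) / (1/4) = 25.000
axis θ: (-84.000 − -2) / (2) = -41.000


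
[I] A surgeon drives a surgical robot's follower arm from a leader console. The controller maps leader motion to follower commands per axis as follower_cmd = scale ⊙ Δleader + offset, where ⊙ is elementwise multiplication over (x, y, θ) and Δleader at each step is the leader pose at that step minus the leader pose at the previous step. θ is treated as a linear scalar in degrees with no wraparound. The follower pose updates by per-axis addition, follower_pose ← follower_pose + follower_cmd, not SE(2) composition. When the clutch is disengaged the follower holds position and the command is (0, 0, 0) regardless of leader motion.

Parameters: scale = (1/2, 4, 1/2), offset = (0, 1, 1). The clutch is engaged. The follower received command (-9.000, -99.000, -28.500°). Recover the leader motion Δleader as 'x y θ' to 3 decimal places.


-18.000 -25.000 -59.000

axis x: (-9.000 − 0) / (1/2) = -18.000
axis y: (-99.000 − 1) / (4) = -25.000
axis θ: (-28.500 − 1) / (1/2) = -59.000


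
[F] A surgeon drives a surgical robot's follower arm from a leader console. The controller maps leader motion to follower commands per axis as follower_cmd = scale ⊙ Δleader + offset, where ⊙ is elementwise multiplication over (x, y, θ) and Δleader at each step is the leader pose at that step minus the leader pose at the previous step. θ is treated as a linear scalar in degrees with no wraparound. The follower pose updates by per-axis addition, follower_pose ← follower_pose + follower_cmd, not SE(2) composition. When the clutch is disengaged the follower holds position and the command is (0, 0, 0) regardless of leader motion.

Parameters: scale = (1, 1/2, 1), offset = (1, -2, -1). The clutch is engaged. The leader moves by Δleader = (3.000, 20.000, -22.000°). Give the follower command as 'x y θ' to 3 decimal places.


4.000 8.000 -23.000

axis x: 1·3.000 + 1 = 4.000
axis y: 1/2·20.000 + -2 = 8.000
axis θ: 1·-22.000 + -1 = -23.000


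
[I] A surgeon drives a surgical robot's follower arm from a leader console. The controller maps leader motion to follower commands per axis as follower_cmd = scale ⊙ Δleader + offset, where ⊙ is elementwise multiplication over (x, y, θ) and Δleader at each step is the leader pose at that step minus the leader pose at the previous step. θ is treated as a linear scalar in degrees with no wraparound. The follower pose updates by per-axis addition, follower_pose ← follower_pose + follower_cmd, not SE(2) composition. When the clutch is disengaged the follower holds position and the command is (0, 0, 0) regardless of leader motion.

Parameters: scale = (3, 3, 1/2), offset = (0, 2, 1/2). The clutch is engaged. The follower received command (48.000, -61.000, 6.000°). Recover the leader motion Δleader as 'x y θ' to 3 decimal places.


16.000 -21.000 11.000

axis x: (48.000 − 0) / (3) = 16.000
axis y: (-61.000 − 2) / (3) = -21.000
axis θ: (6.000 − 1/2) / (1/2) = 11.000


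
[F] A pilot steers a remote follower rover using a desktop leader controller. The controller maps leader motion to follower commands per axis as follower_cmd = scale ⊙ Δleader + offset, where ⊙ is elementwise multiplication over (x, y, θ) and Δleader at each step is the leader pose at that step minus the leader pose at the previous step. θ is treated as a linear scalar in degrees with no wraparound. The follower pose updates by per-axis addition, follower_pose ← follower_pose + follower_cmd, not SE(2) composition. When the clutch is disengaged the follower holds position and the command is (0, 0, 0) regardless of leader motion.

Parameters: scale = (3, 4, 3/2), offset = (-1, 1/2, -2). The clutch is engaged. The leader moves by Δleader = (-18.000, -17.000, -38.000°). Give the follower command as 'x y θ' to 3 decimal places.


axis x: 3·-18.000 + -1 = -55.000
axis y: 4·-17.000 + 1/2 = -67.500
axis θ: 3/2·-38.000 + -2 = -59.000

-55.000 -67.500 -59.000


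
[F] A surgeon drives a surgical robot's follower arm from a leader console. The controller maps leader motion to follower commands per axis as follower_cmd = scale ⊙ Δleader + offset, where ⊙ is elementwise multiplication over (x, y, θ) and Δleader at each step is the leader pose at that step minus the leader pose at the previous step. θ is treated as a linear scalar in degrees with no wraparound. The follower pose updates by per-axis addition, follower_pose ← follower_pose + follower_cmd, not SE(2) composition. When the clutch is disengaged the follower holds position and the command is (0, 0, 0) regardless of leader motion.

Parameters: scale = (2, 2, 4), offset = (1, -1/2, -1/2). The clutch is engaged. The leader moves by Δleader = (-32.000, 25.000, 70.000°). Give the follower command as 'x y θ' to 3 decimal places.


-63.000 49.500 279.500

axis x: 2·-32.000 + 1 = -63.000
axis y: 2·25.000 + -1/2 = 49.500
axis θ: 4·70.000 + -1/2 = 279.500


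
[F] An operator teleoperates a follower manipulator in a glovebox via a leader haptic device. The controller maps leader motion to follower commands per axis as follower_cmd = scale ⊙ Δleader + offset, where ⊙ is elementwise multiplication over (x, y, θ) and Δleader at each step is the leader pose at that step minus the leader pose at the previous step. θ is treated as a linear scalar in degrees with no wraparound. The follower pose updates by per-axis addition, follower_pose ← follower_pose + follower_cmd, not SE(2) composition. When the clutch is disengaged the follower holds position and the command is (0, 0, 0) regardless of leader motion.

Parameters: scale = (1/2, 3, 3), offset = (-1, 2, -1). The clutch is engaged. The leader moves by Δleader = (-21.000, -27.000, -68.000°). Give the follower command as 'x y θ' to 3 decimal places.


axis x: 1/2·-21.000 + -1 = -11.500
axis y: 3·-27.000 + 2 = -79.000
axis θ: 3·-68.000 + -1 = -205.000

-11.500 -79.000 -205.000


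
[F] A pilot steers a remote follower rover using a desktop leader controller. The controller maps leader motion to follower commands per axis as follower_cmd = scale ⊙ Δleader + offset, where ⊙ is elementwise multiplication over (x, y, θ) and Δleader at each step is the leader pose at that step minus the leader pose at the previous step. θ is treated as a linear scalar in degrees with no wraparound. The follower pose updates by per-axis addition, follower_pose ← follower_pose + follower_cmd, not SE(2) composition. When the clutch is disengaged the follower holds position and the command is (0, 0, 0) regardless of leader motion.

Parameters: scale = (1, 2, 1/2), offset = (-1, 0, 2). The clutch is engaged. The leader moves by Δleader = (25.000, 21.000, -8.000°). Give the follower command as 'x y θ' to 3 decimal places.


axis x: 1·25.000 + -1 = 24.000
axis y: 2·21.000 + 0 = 42.000
axis θ: 1/2·-8.000 + 2 = -2.000

24.000 42.000 -2.000


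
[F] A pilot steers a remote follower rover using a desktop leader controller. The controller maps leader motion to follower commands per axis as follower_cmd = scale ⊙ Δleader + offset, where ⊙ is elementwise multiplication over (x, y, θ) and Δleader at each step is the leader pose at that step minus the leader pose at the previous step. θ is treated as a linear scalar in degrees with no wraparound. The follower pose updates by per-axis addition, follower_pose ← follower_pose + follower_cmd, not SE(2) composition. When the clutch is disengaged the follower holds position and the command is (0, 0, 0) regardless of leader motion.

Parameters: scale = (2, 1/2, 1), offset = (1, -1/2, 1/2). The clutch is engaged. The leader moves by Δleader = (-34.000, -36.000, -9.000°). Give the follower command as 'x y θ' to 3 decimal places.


axis x: 2·-34.000 + 1 = -67.000
axis y: 1/2·-36.000 + -1/2 = -18.500
axis θ: 1·-9.000 + 1/2 = -8.500

-67.000 -18.500 -8.500


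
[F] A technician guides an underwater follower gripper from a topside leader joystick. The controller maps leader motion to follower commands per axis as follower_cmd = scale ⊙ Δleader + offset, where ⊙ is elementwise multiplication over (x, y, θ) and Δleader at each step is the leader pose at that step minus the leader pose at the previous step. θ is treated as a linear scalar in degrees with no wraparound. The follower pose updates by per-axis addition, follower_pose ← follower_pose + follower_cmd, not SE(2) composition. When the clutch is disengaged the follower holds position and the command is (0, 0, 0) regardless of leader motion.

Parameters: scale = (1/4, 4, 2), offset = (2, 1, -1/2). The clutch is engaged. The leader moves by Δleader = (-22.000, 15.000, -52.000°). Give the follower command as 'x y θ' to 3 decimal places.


axis x: 1/4·-22.000 + 2 = -3.500
axis y: 4·15.000 + 1 = 61.000
axis θ: 2·-52.000 + -1/2 = -104.500

-3.500 61.000 -104.500


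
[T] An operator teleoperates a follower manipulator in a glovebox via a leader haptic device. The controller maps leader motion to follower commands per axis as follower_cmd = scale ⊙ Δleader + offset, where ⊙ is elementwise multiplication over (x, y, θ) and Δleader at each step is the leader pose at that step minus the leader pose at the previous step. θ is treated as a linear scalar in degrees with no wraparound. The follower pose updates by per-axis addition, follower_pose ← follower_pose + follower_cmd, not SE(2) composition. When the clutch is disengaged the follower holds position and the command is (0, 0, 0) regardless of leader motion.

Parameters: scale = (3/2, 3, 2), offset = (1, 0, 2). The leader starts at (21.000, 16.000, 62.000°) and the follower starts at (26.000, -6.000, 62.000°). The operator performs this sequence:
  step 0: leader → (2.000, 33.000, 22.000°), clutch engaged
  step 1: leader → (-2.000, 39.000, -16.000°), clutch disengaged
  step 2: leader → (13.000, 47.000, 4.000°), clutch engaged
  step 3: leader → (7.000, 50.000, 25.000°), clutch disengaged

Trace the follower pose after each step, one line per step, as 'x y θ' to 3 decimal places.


-1.500 45.000 -16.000
-1.500 45.000 -16.000
22.000 69.000 26.000
22.000 69.000 26.000

step 0: Δleader=(-19.000, 17.000, -40.000°), engaged; cmd=(-27.500, 51.000, -78.000°) → follower=(-1.500, 45.000, -16.000°)
step 1: Δleader=(-4.000, 6.000, -38.000°), disengaged; cmd=(0,0,0) → follower holds at (-1.500, 45.000, -16.000°)
step 2: Δleader=(15.000, 8.000, 20.000°), engaged; cmd=(23.500, 24.000, 42.000°) → follower=(22.000, 69.000, 26.000°)
step 3: Δleader=(-6.000, 3.000, 21.000°), disengaged; cmd=(0,0,0) → follower holds at (22.000, 69.000, 26.000°)


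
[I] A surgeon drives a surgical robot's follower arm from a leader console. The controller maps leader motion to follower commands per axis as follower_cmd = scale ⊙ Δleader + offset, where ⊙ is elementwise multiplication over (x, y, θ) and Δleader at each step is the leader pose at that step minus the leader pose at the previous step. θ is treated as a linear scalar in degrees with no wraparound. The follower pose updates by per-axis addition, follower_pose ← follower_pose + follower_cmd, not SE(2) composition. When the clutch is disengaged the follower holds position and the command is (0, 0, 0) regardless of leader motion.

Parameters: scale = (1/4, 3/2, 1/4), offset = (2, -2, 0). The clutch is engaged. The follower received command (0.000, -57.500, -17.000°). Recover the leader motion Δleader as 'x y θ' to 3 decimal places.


-8.000 -37.000 -68.000

axis x: (0.000 − 2) / (1/4) = -8.000
axis y: (-57.500 − -2) / (3/2) = -37.000
axis θ: (-17.000 − 0) / (1/4) = -68.000


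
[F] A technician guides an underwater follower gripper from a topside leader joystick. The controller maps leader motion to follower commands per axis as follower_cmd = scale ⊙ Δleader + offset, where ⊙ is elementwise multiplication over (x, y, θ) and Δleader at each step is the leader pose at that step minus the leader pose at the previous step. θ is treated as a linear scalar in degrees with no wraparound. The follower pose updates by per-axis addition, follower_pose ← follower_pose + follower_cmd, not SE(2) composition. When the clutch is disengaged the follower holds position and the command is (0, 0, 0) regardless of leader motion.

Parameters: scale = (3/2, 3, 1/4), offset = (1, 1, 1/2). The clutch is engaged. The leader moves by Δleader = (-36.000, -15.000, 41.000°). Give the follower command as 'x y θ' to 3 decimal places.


axis x: 3/2·-36.000 + 1 = -53.000
axis y: 3·-15.000 + 1 = -44.000
axis θ: 1/4·41.000 + 1/2 = 10.750

-53.000 -44.000 10.750


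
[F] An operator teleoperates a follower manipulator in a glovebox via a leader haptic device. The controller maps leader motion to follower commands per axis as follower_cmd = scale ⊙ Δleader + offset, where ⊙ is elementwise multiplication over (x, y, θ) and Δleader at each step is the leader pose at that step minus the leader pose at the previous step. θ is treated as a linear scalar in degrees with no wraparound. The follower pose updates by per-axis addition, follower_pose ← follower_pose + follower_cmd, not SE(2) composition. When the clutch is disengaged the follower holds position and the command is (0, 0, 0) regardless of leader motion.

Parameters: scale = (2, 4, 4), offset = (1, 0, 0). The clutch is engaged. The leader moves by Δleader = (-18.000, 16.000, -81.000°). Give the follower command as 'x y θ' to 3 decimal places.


axis x: 2·-18.000 + 1 = -35.000
axis y: 4·16.000 + 0 = 64.000
axis θ: 4·-81.000 + 0 = -324.000

-35.000 64.000 -324.000


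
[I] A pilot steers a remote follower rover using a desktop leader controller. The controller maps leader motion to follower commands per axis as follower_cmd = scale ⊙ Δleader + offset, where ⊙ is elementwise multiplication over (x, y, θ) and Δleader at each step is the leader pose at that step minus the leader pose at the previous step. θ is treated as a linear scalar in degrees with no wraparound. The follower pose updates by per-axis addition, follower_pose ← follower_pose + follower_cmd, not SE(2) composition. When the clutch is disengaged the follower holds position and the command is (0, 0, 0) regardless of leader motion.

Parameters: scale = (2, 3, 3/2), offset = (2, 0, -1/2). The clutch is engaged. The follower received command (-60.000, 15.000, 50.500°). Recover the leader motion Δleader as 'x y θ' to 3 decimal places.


-31.000 5.000 34.000

axis x: (-60.000 − 2) / (2) = -31.000
axis y: (15.000 − 0) / (3) = 5.000
axis θ: (50.500 − -1/2) / (3/2) = 34.000


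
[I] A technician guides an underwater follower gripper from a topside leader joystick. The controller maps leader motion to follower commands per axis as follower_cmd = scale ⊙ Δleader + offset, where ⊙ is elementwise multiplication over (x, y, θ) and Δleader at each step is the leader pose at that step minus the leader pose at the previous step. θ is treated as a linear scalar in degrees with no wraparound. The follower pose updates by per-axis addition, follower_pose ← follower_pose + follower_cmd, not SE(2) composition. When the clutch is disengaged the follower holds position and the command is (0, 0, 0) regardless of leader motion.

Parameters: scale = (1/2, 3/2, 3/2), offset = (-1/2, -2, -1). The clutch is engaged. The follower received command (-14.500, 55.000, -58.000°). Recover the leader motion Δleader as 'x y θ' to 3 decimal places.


axis x: (-14.500 − -1/2) / (1/2) = -28.000
axis y: (55.000 − -2) / (3/2) = 38.000
axis θ: (-58.000 − -1) / (3/2) = -38.000

-28.000 38.000 -38.000


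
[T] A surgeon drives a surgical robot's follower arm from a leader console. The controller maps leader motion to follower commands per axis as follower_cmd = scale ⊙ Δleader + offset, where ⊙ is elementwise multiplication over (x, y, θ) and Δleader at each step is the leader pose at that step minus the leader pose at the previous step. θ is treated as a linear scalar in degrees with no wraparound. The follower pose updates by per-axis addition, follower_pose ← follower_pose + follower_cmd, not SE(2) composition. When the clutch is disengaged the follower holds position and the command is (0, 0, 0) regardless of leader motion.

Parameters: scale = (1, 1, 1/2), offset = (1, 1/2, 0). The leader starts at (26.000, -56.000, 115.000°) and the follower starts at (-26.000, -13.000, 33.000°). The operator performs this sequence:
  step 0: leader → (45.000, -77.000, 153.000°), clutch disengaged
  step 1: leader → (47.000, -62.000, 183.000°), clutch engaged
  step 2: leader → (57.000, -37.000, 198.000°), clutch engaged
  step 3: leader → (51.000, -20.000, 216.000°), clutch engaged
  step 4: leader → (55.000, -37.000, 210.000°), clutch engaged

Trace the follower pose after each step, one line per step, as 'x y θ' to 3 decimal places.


step 0: Δleader=(19.000, -21.000, 38.000°), disengaged; cmd=(0,0,0) → follower holds at (-26.000, -13.000, 33.000°)
step 1: Δleader=(2.000, 15.000, 30.000°), engaged; cmd=(3.000, 15.500, 15.000°) → follower=(-23.000, 2.500, 48.000°)
step 2: Δleader=(10.000, 25.000, 15.000°), engaged; cmd=(11.000, 25.500, 7.500°) → follower=(-12.000, 28.000, 55.500°)
step 3: Δleader=(-6.000, 17.000, 18.000°), engaged; cmd=(-5.000, 17.500, 9.000°) → follower=(-17.000, 45.500, 64.500°)
step 4: Δleader=(4.000, -17.000, -6.000°), engaged; cmd=(5.000, -16.500, -3.000°) → follower=(-12.000, 29.000, 61.500°)

-26.000 -13.000 33.000
-23.000 2.500 48.000
-12.000 28.000 55.500
-17.000 45.500 64.500
-12.000 29.000 61.500


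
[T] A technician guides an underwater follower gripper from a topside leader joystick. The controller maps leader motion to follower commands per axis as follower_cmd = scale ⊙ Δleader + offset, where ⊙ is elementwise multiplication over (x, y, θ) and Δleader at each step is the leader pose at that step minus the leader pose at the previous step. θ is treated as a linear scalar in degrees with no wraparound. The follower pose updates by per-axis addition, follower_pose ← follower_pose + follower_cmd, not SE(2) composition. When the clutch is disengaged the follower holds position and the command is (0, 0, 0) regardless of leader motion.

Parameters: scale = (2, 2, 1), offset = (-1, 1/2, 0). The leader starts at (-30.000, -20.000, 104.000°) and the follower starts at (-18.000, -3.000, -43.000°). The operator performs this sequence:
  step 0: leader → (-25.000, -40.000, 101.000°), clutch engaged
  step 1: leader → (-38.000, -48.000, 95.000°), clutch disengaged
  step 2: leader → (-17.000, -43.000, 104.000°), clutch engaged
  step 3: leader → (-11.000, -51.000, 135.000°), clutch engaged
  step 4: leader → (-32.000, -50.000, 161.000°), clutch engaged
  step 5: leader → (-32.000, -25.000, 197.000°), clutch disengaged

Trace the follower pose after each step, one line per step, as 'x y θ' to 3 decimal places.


-9.000 -42.500 -46.000
-9.000 -42.500 -46.000
32.000 -32.000 -37.000
43.000 -47.500 -6.000
0.000 -45.000 20.000
0.000 -45.000 20.000

step 0: Δleader=(5.000, -20.000, -3.000°), engaged; cmd=(9.000, -39.500, -3.000°) → follower=(-9.000, -42.500, -46.000°)
step 1: Δleader=(-13.000, -8.000, -6.000°), disengaged; cmd=(0,0,0) → follower holds at (-9.000, -42.500, -46.000°)
step 2: Δleader=(21.000, 5.000, 9.000°), engaged; cmd=(41.000, 10.500, 9.000°) → follower=(32.000, -32.000, -37.000°)
step 3: Δleader=(6.000, -8.000, 31.000°), engaged; cmd=(11.000, -15.500, 31.000°) → follower=(43.000, -47.500, -6.000°)
step 4: Δleader=(-21.000, 1.000, 26.000°), engaged; cmd=(-43.000, 2.500, 26.000°) → follower=(0.000, -45.000, 20.000°)
step 5: Δleader=(0.000, 25.000, 36.000°), disengaged; cmd=(0,0,0) → follower holds at (0.000, -45.000, 20.000°)


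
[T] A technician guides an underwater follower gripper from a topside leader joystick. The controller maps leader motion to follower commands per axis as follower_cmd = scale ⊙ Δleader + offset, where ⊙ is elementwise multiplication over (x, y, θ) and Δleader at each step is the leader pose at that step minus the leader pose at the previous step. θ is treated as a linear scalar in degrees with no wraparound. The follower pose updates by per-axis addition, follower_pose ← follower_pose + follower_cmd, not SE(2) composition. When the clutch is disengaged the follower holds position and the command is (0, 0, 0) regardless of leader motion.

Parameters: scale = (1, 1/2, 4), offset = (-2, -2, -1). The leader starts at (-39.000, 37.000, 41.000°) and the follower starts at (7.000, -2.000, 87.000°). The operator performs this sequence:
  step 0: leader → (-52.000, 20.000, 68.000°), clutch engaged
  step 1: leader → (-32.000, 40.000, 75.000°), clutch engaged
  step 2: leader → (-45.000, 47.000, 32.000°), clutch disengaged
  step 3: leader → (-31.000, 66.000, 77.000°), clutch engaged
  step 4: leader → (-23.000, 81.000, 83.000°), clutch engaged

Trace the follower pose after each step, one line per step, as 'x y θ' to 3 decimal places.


step 0: Δleader=(-13.000, -17.000, 27.000°), engaged; cmd=(-15.000, -10.500, 107.000°) → follower=(-8.000, -12.500, 194.000°)
step 1: Δleader=(20.000, 20.000, 7.000°), engaged; cmd=(18.000, 8.000, 27.000°) → follower=(10.000, -4.500, 221.000°)
step 2: Δleader=(-13.000, 7.000, -43.000°), disengaged; cmd=(0,0,0) → follower holds at (10.000, -4.500, 221.000°)
step 3: Δleader=(14.000, 19.000, 45.000°), engaged; cmd=(12.000, 7.500, 179.000°) → follower=(22.000, 3.000, 400.000°)
step 4: Δleader=(8.000, 15.000, 6.000°), engaged; cmd=(6.000, 5.500, 23.000°) → follower=(28.000, 8.500, 423.000°)

-8.000 -12.500 194.000
10.000 -4.500 221.000
10.000 -4.500 221.000
22.000 3.000 400.000
28.000 8.500 423.000
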